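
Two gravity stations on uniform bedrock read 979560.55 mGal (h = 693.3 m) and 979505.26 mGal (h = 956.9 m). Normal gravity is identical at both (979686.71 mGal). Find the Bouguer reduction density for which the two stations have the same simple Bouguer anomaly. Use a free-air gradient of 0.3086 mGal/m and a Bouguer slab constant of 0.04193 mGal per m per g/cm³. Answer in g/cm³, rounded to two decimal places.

2.36

Δg_obs = 979505.26 − 979560.55 = -55.29 mGal over Δh = 956.9 − 693.3 = 263.6 m
Equal Bouguer anomalies ⇒ Δg_obs + (0.3086 − 0.04193ρ)·Δh = 0
0.3086 − 0.04193ρ = −Δg_obs/Δh = 0.20975
ρ = (0.3086 − 0.20975) / 0.04193 = 2.36 g/cm³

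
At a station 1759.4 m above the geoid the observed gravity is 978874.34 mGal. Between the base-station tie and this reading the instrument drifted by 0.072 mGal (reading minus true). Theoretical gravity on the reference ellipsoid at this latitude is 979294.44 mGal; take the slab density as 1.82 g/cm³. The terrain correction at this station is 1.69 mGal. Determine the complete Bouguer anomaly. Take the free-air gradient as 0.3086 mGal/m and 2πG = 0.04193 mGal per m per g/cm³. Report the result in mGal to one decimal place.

Drift-corrected reading = 978874.34 − (0.072) = 978874.268 mGal
Free-air correction = 0.3086 × 1759.4 = 542.95 mGal
Free-air anomaly = 978874.268 − 979294.44 + (542.95) = 122.778 mGal
Bouguer slab correction = 0.04193 × 1.82 × 1759.4 = 134.26 mGal
Simple Bouguer anomaly = 122.778 − (134.26) = -11.482 mGal
Complete Bouguer anomaly = -11.482 + 1.69 = -9.792 mGal

-9.8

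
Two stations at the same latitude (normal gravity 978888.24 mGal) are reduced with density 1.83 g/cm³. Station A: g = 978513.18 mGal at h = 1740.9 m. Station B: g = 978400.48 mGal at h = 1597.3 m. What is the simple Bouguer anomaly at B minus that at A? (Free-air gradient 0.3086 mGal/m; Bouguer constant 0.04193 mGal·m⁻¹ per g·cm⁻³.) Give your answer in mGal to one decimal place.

Δg_SB(A) = 978513.18 − 978888.24 + 0.3086×1740.9 − 0.04193×1.83×1740.9 = 28.60 mGal
Δg_SB(B) = 978400.48 − 978888.24 + 0.3086×1597.3 − 0.04193×1.83×1597.3 = -117.40 mGal
Difference = -117.40 − (28.60) = -146.00 mGal

-146.0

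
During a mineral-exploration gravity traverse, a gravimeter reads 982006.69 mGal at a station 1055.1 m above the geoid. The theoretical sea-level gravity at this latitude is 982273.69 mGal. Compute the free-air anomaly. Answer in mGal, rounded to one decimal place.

58.6

Free-air correction = 0.3086 × 1055.1 = 325.60 mGal
Free-air anomaly = 982006.69 − 982273.69 + (325.60) = 58.60 mGal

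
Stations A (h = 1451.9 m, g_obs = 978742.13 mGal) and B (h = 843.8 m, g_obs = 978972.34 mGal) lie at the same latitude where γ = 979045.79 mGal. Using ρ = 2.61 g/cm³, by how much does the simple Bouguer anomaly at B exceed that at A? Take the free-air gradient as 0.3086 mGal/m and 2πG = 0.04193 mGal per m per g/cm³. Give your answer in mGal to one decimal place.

Δg_SB(A) = 978742.13 − 979045.79 + 0.3086×1451.9 − 0.04193×2.61×1451.9 = -14.50 mGal
Δg_SB(B) = 978972.34 − 979045.79 + 0.3086×843.8 − 0.04193×2.61×843.8 = 94.60 mGal
Difference = 94.60 − (-14.50) = 109.10 mGal

109.1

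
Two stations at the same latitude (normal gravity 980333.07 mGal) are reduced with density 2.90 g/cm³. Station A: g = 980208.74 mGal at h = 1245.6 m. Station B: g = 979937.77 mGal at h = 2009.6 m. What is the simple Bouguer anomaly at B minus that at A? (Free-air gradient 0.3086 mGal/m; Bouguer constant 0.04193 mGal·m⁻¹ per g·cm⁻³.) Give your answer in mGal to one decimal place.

-128.1

Δg_SB(A) = 980208.74 − 980333.07 + 0.3086×1245.6 − 0.04193×2.90×1245.6 = 108.60 mGal
Δg_SB(B) = 979937.77 − 980333.07 + 0.3086×2009.6 − 0.04193×2.90×2009.6 = -19.50 mGal
Difference = -19.50 − (108.60) = -128.10 mGal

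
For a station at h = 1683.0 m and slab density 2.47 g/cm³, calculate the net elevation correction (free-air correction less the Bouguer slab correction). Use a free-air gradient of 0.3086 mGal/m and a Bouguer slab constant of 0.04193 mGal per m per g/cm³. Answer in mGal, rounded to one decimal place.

345.1

Combined gradient = 0.3086 − 0.04193 × 2.47 = 0.2050329 mGal/m
Combined elevation correction = 0.2050329 × 1683.0 = 345.1 mGal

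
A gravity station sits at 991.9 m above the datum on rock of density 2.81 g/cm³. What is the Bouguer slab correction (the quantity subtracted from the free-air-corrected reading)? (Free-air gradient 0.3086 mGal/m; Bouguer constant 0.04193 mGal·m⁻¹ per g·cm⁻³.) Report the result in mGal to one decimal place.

116.9

Bouguer slab correction = 0.04193 × 2.81 × 991.9 = 116.9 mGal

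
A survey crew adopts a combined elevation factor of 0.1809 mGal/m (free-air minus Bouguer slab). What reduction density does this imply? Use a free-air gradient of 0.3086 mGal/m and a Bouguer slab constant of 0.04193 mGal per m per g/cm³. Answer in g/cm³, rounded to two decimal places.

0.1809 = 0.3086 − 0.04193 × ρ
ρ = (0.3086 − 0.1809) / 0.04193 = 3.05 g/cm³

3.05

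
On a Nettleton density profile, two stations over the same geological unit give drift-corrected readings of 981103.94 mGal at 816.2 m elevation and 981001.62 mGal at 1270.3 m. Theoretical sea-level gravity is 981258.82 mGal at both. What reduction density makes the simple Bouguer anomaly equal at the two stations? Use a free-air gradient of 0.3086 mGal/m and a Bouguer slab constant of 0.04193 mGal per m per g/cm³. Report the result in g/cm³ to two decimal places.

1.99

Δg_obs = 981001.62 − 981103.94 = -102.32 mGal over Δh = 1270.3 − 816.2 = 454.1 m
Equal Bouguer anomalies ⇒ Δg_obs + (0.3086 − 0.04193ρ)·Δh = 0
0.3086 − 0.04193ρ = −Δg_obs/Δh = 0.22532
ρ = (0.3086 − 0.22532) / 0.04193 = 1.99 g/cm³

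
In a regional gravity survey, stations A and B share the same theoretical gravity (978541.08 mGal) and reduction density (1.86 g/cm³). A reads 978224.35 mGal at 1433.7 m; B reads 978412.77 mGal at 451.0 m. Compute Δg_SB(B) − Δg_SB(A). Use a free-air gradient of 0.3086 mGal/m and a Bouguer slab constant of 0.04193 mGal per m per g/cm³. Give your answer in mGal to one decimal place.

-38.2

Δg_SB(A) = 978224.35 − 978541.08 + 0.3086×1433.7 − 0.04193×1.86×1433.7 = 13.90 mGal
Δg_SB(B) = 978412.77 − 978541.08 + 0.3086×451.0 − 0.04193×1.86×451.0 = -24.30 mGal
Difference = -24.30 − (13.90) = -38.20 mGal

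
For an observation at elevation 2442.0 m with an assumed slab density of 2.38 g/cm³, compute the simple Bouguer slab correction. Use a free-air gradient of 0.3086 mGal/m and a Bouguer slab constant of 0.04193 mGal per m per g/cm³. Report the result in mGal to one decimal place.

243.7

Bouguer slab correction = 0.04193 × 2.38 × 2442.0 = 243.7 mGal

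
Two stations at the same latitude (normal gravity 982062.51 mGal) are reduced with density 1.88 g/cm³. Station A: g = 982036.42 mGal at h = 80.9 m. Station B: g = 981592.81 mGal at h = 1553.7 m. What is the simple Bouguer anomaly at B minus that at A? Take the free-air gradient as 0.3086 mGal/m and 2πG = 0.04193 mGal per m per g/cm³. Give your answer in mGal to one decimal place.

Δg_SB(A) = 982036.42 − 982062.51 + 0.3086×80.9 − 0.04193×1.88×80.9 = -7.50 mGal
Δg_SB(B) = 981592.81 − 982062.51 + 0.3086×1553.7 − 0.04193×1.88×1553.7 = -112.70 mGal
Difference = -112.70 − (-7.50) = -105.20 mGal

-105.2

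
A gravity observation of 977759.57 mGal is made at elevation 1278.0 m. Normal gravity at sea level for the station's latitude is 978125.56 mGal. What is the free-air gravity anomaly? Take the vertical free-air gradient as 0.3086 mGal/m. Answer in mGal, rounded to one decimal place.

28.4

Free-air correction = 0.3086 × 1278.0 = 394.39 mGal
Free-air anomaly = 977759.57 − 978125.56 + (394.39) = 28.40 mGal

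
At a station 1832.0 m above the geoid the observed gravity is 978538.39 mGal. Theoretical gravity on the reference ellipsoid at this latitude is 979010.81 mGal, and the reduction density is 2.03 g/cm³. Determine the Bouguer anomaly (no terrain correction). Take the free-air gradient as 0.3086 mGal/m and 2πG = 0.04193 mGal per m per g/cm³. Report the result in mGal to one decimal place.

-63.0

Free-air correction = 0.3086 × 1832.0 = 565.36 mGal
Free-air anomaly = 978538.39 − 979010.81 + (565.36) = 92.94 mGal
Bouguer slab correction = 0.04193 × 2.03 × 1832.0 = 155.94 mGal
Simple Bouguer anomaly = 92.94 − (155.94) = -63.00 mGal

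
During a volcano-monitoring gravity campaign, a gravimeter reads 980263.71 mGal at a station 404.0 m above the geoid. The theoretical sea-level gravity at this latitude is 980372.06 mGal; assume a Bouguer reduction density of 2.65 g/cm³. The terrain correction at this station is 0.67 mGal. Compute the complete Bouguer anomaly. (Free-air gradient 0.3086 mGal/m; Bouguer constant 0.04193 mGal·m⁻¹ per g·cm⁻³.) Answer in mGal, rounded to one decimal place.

-27.9

Free-air correction = 0.3086 × 404.0 = 124.67 mGal
Free-air anomaly = 980263.71 − 980372.06 + (124.67) = 16.32 mGal
Bouguer slab correction = 0.04193 × 2.65 × 404.0 = 44.89 mGal
Simple Bouguer anomaly = 16.32 − (44.89) = -28.57 mGal
Complete Bouguer anomaly = -28.57 + 0.67 = -27.90 mGal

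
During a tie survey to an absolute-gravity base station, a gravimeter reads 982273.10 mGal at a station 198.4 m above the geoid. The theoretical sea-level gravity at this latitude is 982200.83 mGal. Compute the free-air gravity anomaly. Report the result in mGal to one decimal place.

133.5

Free-air correction = 0.3086 × 198.4 = 61.23 mGal
Free-air anomaly = 982273.10 − 982200.83 + (61.23) = 133.50 mGal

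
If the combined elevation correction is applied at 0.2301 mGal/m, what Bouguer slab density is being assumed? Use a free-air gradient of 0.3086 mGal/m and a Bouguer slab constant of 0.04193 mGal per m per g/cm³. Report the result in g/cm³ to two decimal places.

1.87

0.2301 = 0.3086 − 0.04193 × ρ
ρ = (0.3086 − 0.2301) / 0.04193 = 1.87 g/cm³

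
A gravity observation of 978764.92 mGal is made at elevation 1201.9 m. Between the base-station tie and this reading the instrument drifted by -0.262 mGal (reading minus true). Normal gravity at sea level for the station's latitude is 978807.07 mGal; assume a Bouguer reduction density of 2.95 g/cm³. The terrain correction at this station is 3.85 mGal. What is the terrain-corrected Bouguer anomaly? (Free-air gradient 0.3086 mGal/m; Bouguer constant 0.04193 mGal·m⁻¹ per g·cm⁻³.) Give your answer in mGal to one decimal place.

184.2

Drift-corrected reading = 978764.92 − (-0.262) = 978765.182 mGal
Free-air correction = 0.3086 × 1201.9 = 370.91 mGal
Free-air anomaly = 978765.182 − 978807.07 + (370.91) = 329.022 mGal
Bouguer slab correction = 0.04193 × 2.95 × 1201.9 = 148.67 mGal
Simple Bouguer anomaly = 329.022 − (148.67) = 180.352 mGal
Complete Bouguer anomaly = 180.352 + 3.85 = 184.202 mGal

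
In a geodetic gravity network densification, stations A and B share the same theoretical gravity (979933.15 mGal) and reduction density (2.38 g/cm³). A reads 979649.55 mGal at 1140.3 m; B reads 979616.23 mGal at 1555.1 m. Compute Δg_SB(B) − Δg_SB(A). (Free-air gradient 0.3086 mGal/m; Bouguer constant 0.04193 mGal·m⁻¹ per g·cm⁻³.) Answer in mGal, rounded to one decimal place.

53.3

Δg_SB(A) = 979649.55 − 979933.15 + 0.3086×1140.3 − 0.04193×2.38×1140.3 = -45.50 mGal
Δg_SB(B) = 979616.23 − 979933.15 + 0.3086×1555.1 − 0.04193×2.38×1555.1 = 7.80 mGal
Difference = 7.80 − (-45.50) = 53.30 mGal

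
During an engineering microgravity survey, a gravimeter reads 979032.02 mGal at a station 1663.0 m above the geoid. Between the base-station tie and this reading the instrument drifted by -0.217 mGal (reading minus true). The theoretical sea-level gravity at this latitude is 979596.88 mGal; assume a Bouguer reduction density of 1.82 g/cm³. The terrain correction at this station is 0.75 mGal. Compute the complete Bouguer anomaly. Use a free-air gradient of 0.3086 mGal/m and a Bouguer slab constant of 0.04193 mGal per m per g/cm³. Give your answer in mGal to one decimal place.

-177.6

Drift-corrected reading = 979032.02 − (-0.217) = 979032.237 mGal
Free-air correction = 0.3086 × 1663.0 = 513.20 mGal
Free-air anomaly = 979032.237 − 979596.88 + (513.20) = -51.443 mGal
Bouguer slab correction = 0.04193 × 1.82 × 1663.0 = 126.91 mGal
Simple Bouguer anomaly = -51.443 − (126.91) = -178.353 mGal
Complete Bouguer anomaly = -178.353 + 0.75 = -177.603 mGal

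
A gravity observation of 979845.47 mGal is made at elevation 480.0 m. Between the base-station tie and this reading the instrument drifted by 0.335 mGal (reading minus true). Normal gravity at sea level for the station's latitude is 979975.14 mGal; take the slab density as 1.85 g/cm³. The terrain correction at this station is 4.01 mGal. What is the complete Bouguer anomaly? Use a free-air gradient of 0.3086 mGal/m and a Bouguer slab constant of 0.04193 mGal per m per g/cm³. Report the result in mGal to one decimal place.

Drift-corrected reading = 979845.47 − (0.335) = 979845.135 mGal
Free-air correction = 0.3086 × 480.0 = 148.13 mGal
Free-air anomaly = 979845.135 − 979975.14 + (148.13) = 18.125 mGal
Bouguer slab correction = 0.04193 × 1.85 × 480.0 = 37.23 mGal
Simple Bouguer anomaly = 18.125 − (37.23) = -19.105 mGal
Complete Bouguer anomaly = -19.105 + 4.01 = -15.095 mGal

-15.1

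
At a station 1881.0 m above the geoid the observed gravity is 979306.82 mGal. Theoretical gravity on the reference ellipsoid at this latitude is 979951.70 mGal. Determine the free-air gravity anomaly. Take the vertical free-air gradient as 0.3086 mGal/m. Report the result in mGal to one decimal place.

-64.4

Free-air correction = 0.3086 × 1881.0 = 580.48 mGal
Free-air anomaly = 979306.82 − 979951.70 + (580.48) = -64.40 mGal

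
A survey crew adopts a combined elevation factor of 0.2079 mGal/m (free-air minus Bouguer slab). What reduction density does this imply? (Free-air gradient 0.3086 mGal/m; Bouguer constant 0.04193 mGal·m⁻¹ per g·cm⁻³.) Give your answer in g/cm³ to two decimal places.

0.2079 = 0.3086 − 0.04193 × ρ
ρ = (0.3086 − 0.2079) / 0.04193 = 2.40 g/cm³

2.40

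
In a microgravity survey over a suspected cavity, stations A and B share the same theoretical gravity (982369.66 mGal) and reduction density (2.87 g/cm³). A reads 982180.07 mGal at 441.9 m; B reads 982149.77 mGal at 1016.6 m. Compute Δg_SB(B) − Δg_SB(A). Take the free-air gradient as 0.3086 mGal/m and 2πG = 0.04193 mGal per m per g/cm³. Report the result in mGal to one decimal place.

Δg_SB(A) = 982180.07 − 982369.66 + 0.3086×441.9 − 0.04193×2.87×441.9 = -106.40 mGal
Δg_SB(B) = 982149.77 − 982369.66 + 0.3086×1016.6 − 0.04193×2.87×1016.6 = -28.50 mGal
Difference = -28.50 − (-106.40) = 77.90 mGal

77.9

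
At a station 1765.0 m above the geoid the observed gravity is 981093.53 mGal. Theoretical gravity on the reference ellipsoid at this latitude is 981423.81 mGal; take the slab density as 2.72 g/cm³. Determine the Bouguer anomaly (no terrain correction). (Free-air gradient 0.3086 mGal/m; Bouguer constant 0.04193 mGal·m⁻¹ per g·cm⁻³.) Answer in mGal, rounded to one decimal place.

Free-air correction = 0.3086 × 1765.0 = 544.68 mGal
Free-air anomaly = 981093.53 − 981423.81 + (544.68) = 214.40 mGal
Bouguer slab correction = 0.04193 × 2.72 × 1765.0 = 201.30 mGal
Simple Bouguer anomaly = 214.40 − (201.30) = 13.10 mGal

13.1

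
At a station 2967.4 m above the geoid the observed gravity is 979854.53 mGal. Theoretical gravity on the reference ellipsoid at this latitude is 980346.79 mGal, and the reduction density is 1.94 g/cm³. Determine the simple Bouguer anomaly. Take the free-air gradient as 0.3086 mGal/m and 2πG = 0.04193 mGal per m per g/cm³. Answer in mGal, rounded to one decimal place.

182.1

Free-air correction = 0.3086 × 2967.4 = 915.74 mGal
Free-air anomaly = 979854.53 − 980346.79 + (915.74) = 423.48 mGal
Bouguer slab correction = 0.04193 × 1.94 × 2967.4 = 241.38 mGal
Simple Bouguer anomaly = 423.48 − (241.38) = 182.10 mGal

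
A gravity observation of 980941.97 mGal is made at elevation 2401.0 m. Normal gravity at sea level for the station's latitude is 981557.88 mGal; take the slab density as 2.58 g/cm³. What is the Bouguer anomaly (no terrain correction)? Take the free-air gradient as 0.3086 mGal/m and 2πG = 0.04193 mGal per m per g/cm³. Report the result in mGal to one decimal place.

Free-air correction = 0.3086 × 2401.0 = 740.95 mGal
Free-air anomaly = 980941.97 − 981557.88 + (740.95) = 125.04 mGal
Bouguer slab correction = 0.04193 × 2.58 × 2401.0 = 259.74 mGal
Simple Bouguer anomaly = 125.04 − (259.74) = -134.70 mGal

-134.7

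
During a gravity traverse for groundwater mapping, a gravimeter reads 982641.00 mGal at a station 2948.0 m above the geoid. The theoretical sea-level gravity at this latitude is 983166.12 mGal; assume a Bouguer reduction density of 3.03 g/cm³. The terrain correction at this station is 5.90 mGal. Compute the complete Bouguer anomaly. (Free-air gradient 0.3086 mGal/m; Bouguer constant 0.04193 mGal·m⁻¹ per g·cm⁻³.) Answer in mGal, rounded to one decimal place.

Free-air correction = 0.3086 × 2948.0 = 909.75 mGal
Free-air anomaly = 982641.00 − 983166.12 + (909.75) = 384.63 mGal
Bouguer slab correction = 0.04193 × 3.03 × 2948.0 = 374.54 mGal
Simple Bouguer anomaly = 384.63 − (374.54) = 10.09 mGal
Complete Bouguer anomaly = 10.09 + 5.90 = 15.99 mGal

16.0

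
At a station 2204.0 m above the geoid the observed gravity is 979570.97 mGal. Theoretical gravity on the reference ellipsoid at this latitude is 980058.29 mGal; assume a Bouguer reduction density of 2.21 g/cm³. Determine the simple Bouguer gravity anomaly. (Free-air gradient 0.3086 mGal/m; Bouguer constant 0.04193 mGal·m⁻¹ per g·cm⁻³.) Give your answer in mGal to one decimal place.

-11.4

Free-air correction = 0.3086 × 2204.0 = 680.15 mGal
Free-air anomaly = 979570.97 − 980058.29 + (680.15) = 192.83 mGal
Bouguer slab correction = 0.04193 × 2.21 × 2204.0 = 204.23 mGal
Simple Bouguer anomaly = 192.83 − (204.23) = -11.40 mGal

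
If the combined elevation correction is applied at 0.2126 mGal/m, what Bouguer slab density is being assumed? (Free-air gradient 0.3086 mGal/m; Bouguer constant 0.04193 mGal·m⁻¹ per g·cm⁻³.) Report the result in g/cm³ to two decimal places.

0.2126 = 0.3086 − 0.04193 × ρ
ρ = (0.3086 − 0.2126) / 0.04193 = 2.29 g/cm³

2.29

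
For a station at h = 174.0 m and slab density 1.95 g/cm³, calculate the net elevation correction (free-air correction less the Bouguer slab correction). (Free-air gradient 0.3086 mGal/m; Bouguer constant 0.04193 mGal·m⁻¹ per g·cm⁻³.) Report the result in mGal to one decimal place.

Combined gradient = 0.3086 − 0.04193 × 1.95 = 0.2268365 mGal/m
Combined elevation correction = 0.2268365 × 174.0 = 39.5 mGal

39.5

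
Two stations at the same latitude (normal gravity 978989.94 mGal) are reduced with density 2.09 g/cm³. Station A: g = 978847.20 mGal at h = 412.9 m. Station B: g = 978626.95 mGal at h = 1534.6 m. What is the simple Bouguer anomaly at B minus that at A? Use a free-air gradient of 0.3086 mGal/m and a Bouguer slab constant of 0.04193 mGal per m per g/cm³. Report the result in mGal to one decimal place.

Δg_SB(A) = 978847.20 − 978989.94 + 0.3086×412.9 − 0.04193×2.09×412.9 = -51.50 mGal
Δg_SB(B) = 978626.95 − 978989.94 + 0.3086×1534.6 − 0.04193×2.09×1534.6 = -23.90 mGal
Difference = -23.90 − (-51.50) = 27.60 mGal

27.6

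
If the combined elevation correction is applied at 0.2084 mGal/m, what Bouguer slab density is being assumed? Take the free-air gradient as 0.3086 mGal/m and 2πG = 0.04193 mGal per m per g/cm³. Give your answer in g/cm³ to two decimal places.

2.39

0.2084 = 0.3086 − 0.04193 × ρ
ρ = (0.3086 − 0.2084) / 0.04193 = 2.39 g/cm³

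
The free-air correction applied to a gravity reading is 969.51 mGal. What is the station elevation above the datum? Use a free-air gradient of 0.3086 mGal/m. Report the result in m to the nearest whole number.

3142

h = 969.51 / 0.3086 = 3141.64 m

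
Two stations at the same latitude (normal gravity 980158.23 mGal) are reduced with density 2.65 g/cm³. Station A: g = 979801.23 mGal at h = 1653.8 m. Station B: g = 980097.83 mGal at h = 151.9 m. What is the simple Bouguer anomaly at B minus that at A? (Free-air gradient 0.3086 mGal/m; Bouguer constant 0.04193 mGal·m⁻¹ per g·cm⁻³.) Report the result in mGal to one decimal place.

0.0

Δg_SB(A) = 979801.23 − 980158.23 + 0.3086×1653.8 − 0.04193×2.65×1653.8 = -30.40 mGal
Δg_SB(B) = 980097.83 − 980158.23 + 0.3086×151.9 − 0.04193×2.65×151.9 = -30.40 mGal
Difference = -30.40 − (-30.40) = 0.00 mGal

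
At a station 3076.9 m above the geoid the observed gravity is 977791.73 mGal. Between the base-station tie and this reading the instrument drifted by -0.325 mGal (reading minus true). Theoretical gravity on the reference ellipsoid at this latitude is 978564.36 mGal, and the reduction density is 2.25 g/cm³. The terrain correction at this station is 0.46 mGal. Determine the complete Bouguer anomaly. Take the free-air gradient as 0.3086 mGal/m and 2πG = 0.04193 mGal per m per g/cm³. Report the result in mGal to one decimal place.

Drift-corrected reading = 977791.73 − (-0.325) = 977792.055 mGal
Free-air correction = 0.3086 × 3076.9 = 949.53 mGal
Free-air anomaly = 977792.055 − 978564.36 + (949.53) = 177.225 mGal
Bouguer slab correction = 0.04193 × 2.25 × 3076.9 = 290.28 mGal
Simple Bouguer anomaly = 177.225 − (290.28) = -113.055 mGal
Complete Bouguer anomaly = -113.055 + 0.46 = -112.595 mGal

-112.6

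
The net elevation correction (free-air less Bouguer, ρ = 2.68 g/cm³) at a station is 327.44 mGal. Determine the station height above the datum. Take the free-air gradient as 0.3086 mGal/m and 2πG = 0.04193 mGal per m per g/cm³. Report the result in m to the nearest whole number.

Combined gradient = 0.3086 − 0.04193 × 2.68 = 0.1962276 mGal/m
h = 327.44 / 0.1962276 = 1668.67 m

1669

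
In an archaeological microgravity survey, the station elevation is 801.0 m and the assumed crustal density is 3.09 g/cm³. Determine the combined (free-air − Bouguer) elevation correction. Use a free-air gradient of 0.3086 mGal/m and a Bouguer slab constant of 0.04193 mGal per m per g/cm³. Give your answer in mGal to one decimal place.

143.4

Combined gradient = 0.3086 − 0.04193 × 3.09 = 0.1790363 mGal/m
Combined elevation correction = 0.1790363 × 801.0 = 143.4 mGal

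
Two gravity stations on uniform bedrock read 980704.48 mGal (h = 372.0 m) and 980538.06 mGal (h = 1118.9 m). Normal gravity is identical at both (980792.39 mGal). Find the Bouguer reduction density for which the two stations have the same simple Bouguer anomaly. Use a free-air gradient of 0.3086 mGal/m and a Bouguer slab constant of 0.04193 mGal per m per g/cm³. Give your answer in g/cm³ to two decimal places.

2.05

Δg_obs = 980538.06 − 980704.48 = -166.42 mGal over Δh = 1118.9 − 372.0 = 746.9 m
Equal Bouguer anomalies ⇒ Δg_obs + (0.3086 − 0.04193ρ)·Δh = 0
0.3086 − 0.04193ρ = −Δg_obs/Δh = 0.22281
ρ = (0.3086 − 0.22281) / 0.04193 = 2.05 g/cm³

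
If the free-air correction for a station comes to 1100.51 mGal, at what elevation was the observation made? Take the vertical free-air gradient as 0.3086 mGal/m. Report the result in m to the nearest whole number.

h = 1100.51 / 0.3086 = 3566.14 m

3566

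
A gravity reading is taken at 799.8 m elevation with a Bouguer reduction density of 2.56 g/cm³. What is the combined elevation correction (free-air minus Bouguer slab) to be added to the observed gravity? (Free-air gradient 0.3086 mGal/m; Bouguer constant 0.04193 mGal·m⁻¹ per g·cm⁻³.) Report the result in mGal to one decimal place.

161.0

Combined gradient = 0.3086 − 0.04193 × 2.56 = 0.2012592 mGal/m
Combined elevation correction = 0.2012592 × 799.8 = 161.0 mGal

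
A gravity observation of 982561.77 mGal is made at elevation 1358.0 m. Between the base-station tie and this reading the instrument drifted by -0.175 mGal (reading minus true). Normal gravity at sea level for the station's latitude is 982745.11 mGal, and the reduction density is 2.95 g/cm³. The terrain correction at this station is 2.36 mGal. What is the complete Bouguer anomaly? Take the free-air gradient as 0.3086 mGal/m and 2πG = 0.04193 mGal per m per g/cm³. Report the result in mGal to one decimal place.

70.3

Drift-corrected reading = 982561.77 − (-0.175) = 982561.945 mGal
Free-air correction = 0.3086 × 1358.0 = 419.08 mGal
Free-air anomaly = 982561.945 − 982745.11 + (419.08) = 235.915 mGal
Bouguer slab correction = 0.04193 × 2.95 × 1358.0 = 167.98 mGal
Simple Bouguer anomaly = 235.915 − (167.98) = 67.935 mGal
Complete Bouguer anomaly = 67.935 + 2.36 = 70.295 mGal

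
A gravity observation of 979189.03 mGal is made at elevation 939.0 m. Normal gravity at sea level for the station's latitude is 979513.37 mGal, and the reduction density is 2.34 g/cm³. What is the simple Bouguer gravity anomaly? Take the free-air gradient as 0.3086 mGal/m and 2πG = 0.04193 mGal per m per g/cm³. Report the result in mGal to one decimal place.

-126.7

Free-air correction = 0.3086 × 939.0 = 289.78 mGal
Free-air anomaly = 979189.03 − 979513.37 + (289.78) = -34.56 mGal
Bouguer slab correction = 0.04193 × 2.34 × 939.0 = 92.13 mGal
Simple Bouguer anomaly = -34.56 − (92.13) = -126.69 mGal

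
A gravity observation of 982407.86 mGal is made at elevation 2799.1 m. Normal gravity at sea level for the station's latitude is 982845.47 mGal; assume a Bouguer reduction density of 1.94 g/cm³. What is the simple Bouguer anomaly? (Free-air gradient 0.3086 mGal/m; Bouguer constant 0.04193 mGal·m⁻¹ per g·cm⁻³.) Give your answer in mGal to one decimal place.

198.5

Free-air correction = 0.3086 × 2799.1 = 863.80 mGal
Free-air anomaly = 982407.86 − 982845.47 + (863.80) = 426.19 mGal
Bouguer slab correction = 0.04193 × 1.94 × 2799.1 = 227.69 mGal
Simple Bouguer anomaly = 426.19 − (227.69) = 198.50 mGal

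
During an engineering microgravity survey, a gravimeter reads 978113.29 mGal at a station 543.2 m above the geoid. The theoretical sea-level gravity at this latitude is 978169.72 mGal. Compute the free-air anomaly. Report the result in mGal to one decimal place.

Free-air correction = 0.3086 × 543.2 = 167.63 mGal
Free-air anomaly = 978113.29 − 978169.72 + (167.63) = 111.20 mGal

111.2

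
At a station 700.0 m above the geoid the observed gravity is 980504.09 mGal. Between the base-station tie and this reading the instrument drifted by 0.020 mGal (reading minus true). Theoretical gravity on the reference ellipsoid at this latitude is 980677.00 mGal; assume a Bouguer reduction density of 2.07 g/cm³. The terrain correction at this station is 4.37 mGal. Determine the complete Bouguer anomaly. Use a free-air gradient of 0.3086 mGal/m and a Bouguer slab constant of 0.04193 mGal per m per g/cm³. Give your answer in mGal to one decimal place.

-13.3

Drift-corrected reading = 980504.09 − (0.020) = 980504.070 mGal
Free-air correction = 0.3086 × 700.0 = 216.02 mGal
Free-air anomaly = 980504.070 − 980677.00 + (216.02) = 43.090 mGal
Bouguer slab correction = 0.04193 × 2.07 × 700.0 = 60.76 mGal
Simple Bouguer anomaly = 43.090 − (60.76) = -17.670 mGal
Complete Bouguer anomaly = -17.670 + 4.37 = -13.300 mGal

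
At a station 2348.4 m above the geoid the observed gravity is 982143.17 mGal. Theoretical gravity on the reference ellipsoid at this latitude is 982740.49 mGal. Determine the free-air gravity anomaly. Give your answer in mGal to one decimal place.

127.4

Free-air correction = 0.3086 × 2348.4 = 724.72 mGal
Free-air anomaly = 982143.17 − 982740.49 + (724.72) = 127.40 mGal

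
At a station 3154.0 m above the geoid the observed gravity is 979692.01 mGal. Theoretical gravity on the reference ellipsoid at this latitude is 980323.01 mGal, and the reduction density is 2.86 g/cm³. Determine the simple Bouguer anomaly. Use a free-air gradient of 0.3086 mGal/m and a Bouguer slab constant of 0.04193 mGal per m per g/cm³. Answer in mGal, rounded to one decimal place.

Free-air correction = 0.3086 × 3154.0 = 973.32 mGal
Free-air anomaly = 979692.01 − 980323.01 + (973.32) = 342.32 mGal
Bouguer slab correction = 0.04193 × 2.86 × 3154.0 = 378.23 mGal
Simple Bouguer anomaly = 342.32 − (378.23) = -35.91 mGal

-35.9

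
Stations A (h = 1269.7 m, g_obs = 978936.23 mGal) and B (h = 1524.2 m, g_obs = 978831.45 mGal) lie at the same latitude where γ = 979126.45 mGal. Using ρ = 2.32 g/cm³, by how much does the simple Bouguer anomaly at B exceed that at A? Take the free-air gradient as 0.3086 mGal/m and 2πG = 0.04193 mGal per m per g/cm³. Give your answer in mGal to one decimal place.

Δg_SB(A) = 978936.23 − 979126.45 + 0.3086×1269.7 − 0.04193×2.32×1269.7 = 78.10 mGal
Δg_SB(B) = 978831.45 − 979126.45 + 0.3086×1524.2 − 0.04193×2.32×1524.2 = 27.10 mGal
Difference = 27.10 − (78.10) = -51.00 mGal

-51.0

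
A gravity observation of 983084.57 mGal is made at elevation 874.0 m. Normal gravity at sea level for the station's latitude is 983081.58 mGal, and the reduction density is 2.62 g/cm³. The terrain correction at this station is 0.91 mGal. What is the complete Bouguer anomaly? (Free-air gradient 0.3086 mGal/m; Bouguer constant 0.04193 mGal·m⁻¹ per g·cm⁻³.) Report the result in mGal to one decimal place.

177.6

Free-air correction = 0.3086 × 874.0 = 269.72 mGal
Free-air anomaly = 983084.57 − 983081.58 + (269.72) = 272.71 mGal
Bouguer slab correction = 0.04193 × 2.62 × 874.0 = 96.01 mGal
Simple Bouguer anomaly = 272.71 − (96.01) = 176.70 mGal
Complete Bouguer anomaly = 176.70 + 0.91 = 177.61 mGal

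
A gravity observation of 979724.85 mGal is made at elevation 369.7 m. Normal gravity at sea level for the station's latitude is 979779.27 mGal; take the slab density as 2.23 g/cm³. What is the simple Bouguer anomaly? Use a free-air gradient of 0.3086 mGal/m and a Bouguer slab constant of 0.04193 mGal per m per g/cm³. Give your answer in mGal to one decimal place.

25.1

Free-air correction = 0.3086 × 369.7 = 114.09 mGal
Free-air anomaly = 979724.85 − 979779.27 + (114.09) = 59.67 mGal
Bouguer slab correction = 0.04193 × 2.23 × 369.7 = 34.57 mGal
Simple Bouguer anomaly = 59.67 − (34.57) = 25.10 mGal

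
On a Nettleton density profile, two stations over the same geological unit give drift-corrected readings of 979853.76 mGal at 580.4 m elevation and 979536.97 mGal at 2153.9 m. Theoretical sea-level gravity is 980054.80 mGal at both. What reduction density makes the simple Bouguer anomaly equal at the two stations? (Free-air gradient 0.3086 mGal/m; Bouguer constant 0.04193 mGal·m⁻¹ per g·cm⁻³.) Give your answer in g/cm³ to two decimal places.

Δg_obs = 979536.97 − 979853.76 = -316.79 mGal over Δh = 2153.9 − 580.4 = 1573.5 m
Equal Bouguer anomalies ⇒ Δg_obs + (0.3086 − 0.04193ρ)·Δh = 0
0.3086 − 0.04193ρ = −Δg_obs/Δh = 0.20133
ρ = (0.3086 − 0.20133) / 0.04193 = 2.56 g/cm³

2.56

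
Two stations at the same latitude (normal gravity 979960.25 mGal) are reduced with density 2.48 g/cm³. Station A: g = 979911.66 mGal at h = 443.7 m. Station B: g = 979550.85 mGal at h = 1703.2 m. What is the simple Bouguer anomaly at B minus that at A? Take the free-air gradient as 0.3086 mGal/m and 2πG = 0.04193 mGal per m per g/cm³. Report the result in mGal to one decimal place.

Δg_SB(A) = 979911.66 − 979960.25 + 0.3086×443.7 − 0.04193×2.48×443.7 = 42.20 mGal
Δg_SB(B) = 979550.85 − 979960.25 + 0.3086×1703.2 − 0.04193×2.48×1703.2 = -60.90 mGal
Difference = -60.90 − (42.20) = -103.10 mGal

-103.1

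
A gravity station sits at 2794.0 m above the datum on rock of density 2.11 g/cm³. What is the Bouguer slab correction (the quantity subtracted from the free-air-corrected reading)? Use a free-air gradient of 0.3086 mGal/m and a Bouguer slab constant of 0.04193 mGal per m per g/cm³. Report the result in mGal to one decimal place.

Bouguer slab correction = 0.04193 × 2.11 × 2794.0 = 247.2 mGal

247.2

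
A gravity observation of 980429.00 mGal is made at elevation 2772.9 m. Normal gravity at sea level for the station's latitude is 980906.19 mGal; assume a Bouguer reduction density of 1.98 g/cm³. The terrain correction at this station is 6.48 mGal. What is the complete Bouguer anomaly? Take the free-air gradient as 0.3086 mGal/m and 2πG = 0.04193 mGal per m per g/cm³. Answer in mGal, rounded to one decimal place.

Free-air correction = 0.3086 × 2772.9 = 855.72 mGal
Free-air anomaly = 980429.00 − 980906.19 + (855.72) = 378.53 mGal
Bouguer slab correction = 0.04193 × 1.98 × 2772.9 = 230.21 mGal
Simple Bouguer anomaly = 378.53 − (230.21) = 148.32 mGal
Complete Bouguer anomaly = 148.32 + 6.48 = 154.80 mGal

154.8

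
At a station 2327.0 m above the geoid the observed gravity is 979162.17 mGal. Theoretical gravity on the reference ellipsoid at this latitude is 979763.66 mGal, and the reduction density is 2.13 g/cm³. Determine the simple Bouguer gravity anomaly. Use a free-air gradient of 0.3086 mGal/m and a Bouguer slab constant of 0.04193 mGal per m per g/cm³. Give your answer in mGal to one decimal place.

Free-air correction = 0.3086 × 2327.0 = 718.11 mGal
Free-air anomaly = 979162.17 − 979763.66 + (718.11) = 116.62 mGal
Bouguer slab correction = 0.04193 × 2.13 × 2327.0 = 207.83 mGal
Simple Bouguer anomaly = 116.62 − (207.83) = -91.21 mGal

-91.2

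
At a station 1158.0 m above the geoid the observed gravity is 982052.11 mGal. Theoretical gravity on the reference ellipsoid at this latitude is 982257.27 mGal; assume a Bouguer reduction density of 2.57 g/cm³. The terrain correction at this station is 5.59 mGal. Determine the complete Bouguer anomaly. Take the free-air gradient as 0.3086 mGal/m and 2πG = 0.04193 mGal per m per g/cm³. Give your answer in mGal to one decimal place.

33.0

Free-air correction = 0.3086 × 1158.0 = 357.36 mGal
Free-air anomaly = 982052.11 − 982257.27 + (357.36) = 152.20 mGal
Bouguer slab correction = 0.04193 × 2.57 × 1158.0 = 124.79 mGal
Simple Bouguer anomaly = 152.20 − (124.79) = 27.41 mGal
Complete Bouguer anomaly = 27.41 + 5.59 = 33.00 mGal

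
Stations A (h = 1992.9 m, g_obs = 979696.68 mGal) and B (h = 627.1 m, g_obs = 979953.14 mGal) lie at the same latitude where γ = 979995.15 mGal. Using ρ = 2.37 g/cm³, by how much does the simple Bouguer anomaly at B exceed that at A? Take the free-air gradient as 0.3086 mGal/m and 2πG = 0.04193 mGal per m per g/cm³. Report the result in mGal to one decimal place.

Δg_SB(A) = 979696.68 − 979995.15 + 0.3086×1992.9 − 0.04193×2.37×1992.9 = 118.50 mGal
Δg_SB(B) = 979953.14 − 979995.15 + 0.3086×627.1 − 0.04193×2.37×627.1 = 89.20 mGal
Difference = 89.20 − (118.50) = -29.30 mGal

-29.3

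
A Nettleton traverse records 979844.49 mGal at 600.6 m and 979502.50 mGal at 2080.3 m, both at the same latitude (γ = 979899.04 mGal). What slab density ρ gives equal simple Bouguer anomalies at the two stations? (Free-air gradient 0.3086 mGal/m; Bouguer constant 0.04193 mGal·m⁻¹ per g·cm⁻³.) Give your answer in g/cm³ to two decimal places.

Δg_obs = 979502.50 − 979844.49 = -341.99 mGal over Δh = 2080.3 − 600.6 = 1479.7 m
Equal Bouguer anomalies ⇒ Δg_obs + (0.3086 − 0.04193ρ)·Δh = 0
0.3086 − 0.04193ρ = −Δg_obs/Δh = 0.23112
ρ = (0.3086 − 0.23112) / 0.04193 = 1.85 g/cm³

1.85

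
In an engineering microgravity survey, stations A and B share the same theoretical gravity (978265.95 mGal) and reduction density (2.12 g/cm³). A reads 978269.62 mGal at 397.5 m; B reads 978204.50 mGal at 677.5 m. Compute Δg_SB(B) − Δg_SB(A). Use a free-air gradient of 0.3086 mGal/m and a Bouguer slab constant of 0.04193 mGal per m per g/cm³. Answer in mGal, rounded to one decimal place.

-3.6

Δg_SB(A) = 978269.62 − 978265.95 + 0.3086×397.5 − 0.04193×2.12×397.5 = 91.00 mGal
Δg_SB(B) = 978204.50 − 978265.95 + 0.3086×677.5 − 0.04193×2.12×677.5 = 87.40 mGal
Difference = 87.40 − (91.00) = -3.60 mGal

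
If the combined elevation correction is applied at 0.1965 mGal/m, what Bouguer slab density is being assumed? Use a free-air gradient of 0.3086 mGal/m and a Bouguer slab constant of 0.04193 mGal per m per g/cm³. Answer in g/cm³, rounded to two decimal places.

2.67

0.1965 = 0.3086 − 0.04193 × ρ
ρ = (0.3086 − 0.1965) / 0.04193 = 2.67 g/cm³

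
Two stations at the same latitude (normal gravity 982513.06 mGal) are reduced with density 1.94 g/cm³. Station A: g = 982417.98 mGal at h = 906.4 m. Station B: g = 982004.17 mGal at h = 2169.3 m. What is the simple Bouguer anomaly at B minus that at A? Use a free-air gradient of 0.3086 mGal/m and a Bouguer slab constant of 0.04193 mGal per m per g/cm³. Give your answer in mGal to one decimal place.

Δg_SB(A) = 982417.98 − 982513.06 + 0.3086×906.4 − 0.04193×1.94×906.4 = 110.90 mGal
Δg_SB(B) = 982004.17 − 982513.06 + 0.3086×2169.3 − 0.04193×1.94×2169.3 = -15.90 mGal
Difference = -15.90 − (110.90) = -126.80 mGal

-126.8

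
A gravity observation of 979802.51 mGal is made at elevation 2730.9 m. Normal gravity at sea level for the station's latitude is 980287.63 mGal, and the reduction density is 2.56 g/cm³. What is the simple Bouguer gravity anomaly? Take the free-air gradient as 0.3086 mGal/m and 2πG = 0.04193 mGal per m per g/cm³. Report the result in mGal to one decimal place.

Free-air correction = 0.3086 × 2730.9 = 842.76 mGal
Free-air anomaly = 979802.51 − 980287.63 + (842.76) = 357.64 mGal
Bouguer slab correction = 0.04193 × 2.56 × 2730.9 = 293.14 mGal
Simple Bouguer anomaly = 357.64 − (293.14) = 64.50 mGal

64.5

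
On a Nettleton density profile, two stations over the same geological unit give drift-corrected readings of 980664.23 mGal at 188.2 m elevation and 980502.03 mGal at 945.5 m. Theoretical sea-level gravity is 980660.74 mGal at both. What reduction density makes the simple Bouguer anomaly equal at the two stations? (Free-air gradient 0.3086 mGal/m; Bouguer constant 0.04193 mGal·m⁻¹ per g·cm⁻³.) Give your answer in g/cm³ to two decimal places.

2.25

Δg_obs = 980502.03 − 980664.23 = -162.20 mGal over Δh = 945.5 − 188.2 = 757.3 m
Equal Bouguer anomalies ⇒ Δg_obs + (0.3086 − 0.04193ρ)·Δh = 0
0.3086 − 0.04193ρ = −Δg_obs/Δh = 0.21418
ρ = (0.3086 − 0.21418) / 0.04193 = 2.25 g/cm³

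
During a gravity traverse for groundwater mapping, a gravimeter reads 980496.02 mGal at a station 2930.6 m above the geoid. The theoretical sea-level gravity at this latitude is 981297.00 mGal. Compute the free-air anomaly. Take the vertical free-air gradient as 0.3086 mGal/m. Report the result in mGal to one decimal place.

Free-air correction = 0.3086 × 2930.6 = 904.38 mGal
Free-air anomaly = 980496.02 − 981297.00 + (904.38) = 103.40 mGal

103.4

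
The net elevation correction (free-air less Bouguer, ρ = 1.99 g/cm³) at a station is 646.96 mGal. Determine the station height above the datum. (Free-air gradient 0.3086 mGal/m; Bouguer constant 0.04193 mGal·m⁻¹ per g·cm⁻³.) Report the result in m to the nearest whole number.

Combined gradient = 0.3086 − 0.04193 × 1.99 = 0.2251593 mGal/m
h = 646.96 / 0.2251593 = 2873.34 m

2873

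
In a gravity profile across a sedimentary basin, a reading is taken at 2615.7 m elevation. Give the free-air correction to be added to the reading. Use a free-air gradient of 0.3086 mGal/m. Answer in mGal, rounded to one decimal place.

807.2

Free-air correction = 0.3086 × 2615.7 = 807.2 mGal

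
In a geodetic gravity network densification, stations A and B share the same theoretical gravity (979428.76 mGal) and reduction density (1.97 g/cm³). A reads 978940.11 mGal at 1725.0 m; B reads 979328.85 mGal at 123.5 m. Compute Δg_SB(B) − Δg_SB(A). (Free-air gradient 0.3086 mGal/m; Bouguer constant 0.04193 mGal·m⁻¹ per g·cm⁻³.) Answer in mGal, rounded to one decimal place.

Δg_SB(A) = 978940.11 − 979428.76 + 0.3086×1725.0 − 0.04193×1.97×1725.0 = -98.80 mGal
Δg_SB(B) = 979328.85 − 979428.76 + 0.3086×123.5 − 0.04193×1.97×123.5 = -72.00 mGal
Difference = -72.00 − (-98.80) = 26.80 mGal

26.8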